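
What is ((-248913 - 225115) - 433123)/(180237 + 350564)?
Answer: -907151/530801 ≈ -1.7090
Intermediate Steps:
((-248913 - 225115) - 433123)/(180237 + 350564) = (-474028 - 433123)/530801 = -907151*1/530801 = -907151/530801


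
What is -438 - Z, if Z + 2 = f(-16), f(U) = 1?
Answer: -437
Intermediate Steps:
Z = -1 (Z = -2 + 1 = -1)
-438 - Z = -438 - 1*(-1) = -438 + 1 = -437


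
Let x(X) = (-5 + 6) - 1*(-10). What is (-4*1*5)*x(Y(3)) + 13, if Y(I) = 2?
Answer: -207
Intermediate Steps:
x(X) = 11 (x(X) = 1 + 10 = 11)
(-4*1*5)*x(Y(3)) + 13 = (-4*1*5)*11 + 13 = -4*5*11 + 13 = -20*11 + 13 = -220 + 13 = -207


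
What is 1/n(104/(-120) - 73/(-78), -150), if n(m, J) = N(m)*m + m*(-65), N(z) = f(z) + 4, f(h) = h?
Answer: -16900/71289 ≈ -0.23706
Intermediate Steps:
N(z) = 4 + z (N(z) = z + 4 = 4 + z)
n(m, J) = -65*m + m*(4 + m) (n(m, J) = (4 + m)*m + m*(-65) = m*(4 + m) - 65*m = -65*m + m*(4 + m))
1/n(104/(-120) - 73/(-78), -150) = 1/((104/(-120) - 73/(-78))*(-61 + (104/(-120) - 73/(-78)))) = 1/((104*(-1/120) - 73*(-1/78))*(-61 + (104*(-1/120) - 73*(-1/78)))) = 1/((-13/15 + 73/78)*(-61 + (-13/15 + 73/78))) = 1/(9*(-61 + 9/130)/130) = 1/((9/130)*(-7921/130)) = 1/(-71289/16900) = -16900/71289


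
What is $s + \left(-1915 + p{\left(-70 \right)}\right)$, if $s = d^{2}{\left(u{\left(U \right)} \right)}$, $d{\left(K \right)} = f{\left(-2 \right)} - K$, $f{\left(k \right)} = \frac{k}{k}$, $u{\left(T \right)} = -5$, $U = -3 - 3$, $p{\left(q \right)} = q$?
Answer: $-1949$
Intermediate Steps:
$U = -6$
$f{\left(k \right)} = 1$
$d{\left(K \right)} = 1 - K$
$s = 36$ ($s = \left(1 - -5\right)^{2} = \left(1 + 5\right)^{2} = 6^{2} = 36$)
$s + \left(-1915 + p{\left(-70 \right)}\right) = 36 - 1985 = -1949$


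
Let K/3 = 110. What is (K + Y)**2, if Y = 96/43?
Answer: 204089796/1849 ≈ 1.1038e+5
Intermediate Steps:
K = 330 (K = 3*110 = 330)
Y = 96/43 (Y = 96*(1/43) = 96/43 ≈ 2.2326)
(K + Y)**2 = (330 + 96/43)**2 = (14286/43)**2 = 204089796/1849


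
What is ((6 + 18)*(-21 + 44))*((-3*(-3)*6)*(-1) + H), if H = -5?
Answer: -32568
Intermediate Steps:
((6 + 18)*(-21 + 44))*((-3*(-3)*6)*(-1) + H) = ((6 + 18)*(-21 + 44))*((-3*(-3)*6)*(-1) - 5) = (24*23)*((9*6)*(-1) - 5) = 552*(54*(-1) - 5) = 552*(-54 - 5) = 552*(-59) = -32568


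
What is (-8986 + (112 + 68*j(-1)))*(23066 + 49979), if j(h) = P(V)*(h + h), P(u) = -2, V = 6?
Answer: -628333090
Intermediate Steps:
j(h) = -4*h (j(h) = -2*(h + h) = -4*h)
(-8986 + (112 + 68*j(-1)))*(23066 + 49979) = (-8986 + (112 + 68*(-4*(-1))))*(23066 + 49979) = (-8986 + (112 + 68*4))*73045 = (-8986 + (112 + 272))*73045 = (-8986 + 384)*73045 = -8602*73045 = -628333090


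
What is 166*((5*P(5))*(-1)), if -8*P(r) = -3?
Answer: -1245/4 ≈ -311.25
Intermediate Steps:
P(r) = 3/8 (P(r) = -1/8*(-3) = 3/8)
166*((5*P(5))*(-1)) = 166*((5*(3/8))*(-1)) = 166*((15/8)*(-1)) = 166*(-15/8) = -1245/4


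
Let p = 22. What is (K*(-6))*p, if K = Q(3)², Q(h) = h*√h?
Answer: -3564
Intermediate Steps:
Q(h) = h^(3/2)
K = 27 (K = (3^(3/2))² = (3*√3)² = 27)
(K*(-6))*p = (27*(-6))*22 = -162*22 = -3564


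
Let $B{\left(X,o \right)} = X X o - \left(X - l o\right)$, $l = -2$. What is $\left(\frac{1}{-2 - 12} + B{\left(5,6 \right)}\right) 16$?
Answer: $\frac{14888}{7} \approx 2126.9$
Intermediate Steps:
$B{\left(X,o \right)} = - X - 2 o + o X^{2}$ ($B{\left(X,o \right)} = X X o - \left(X + 2 o\right) = X^{2} o - \left(X + 2 o\right) = o X^{2} - \left(X + 2 o\right) = - X - 2 o + o X^{2}$)
$\left(\frac{1}{-2 - 12} + B{\left(5,6 \right)}\right) 16 = \left(\frac{1}{-2 - 12} - \left(17 - 150\right)\right) 16 = \left(\frac{1}{-14} - -133\right) 16 = \left(- \frac{1}{14} - -133\right) 16 = \left(- \frac{1}{14} + 133\right) 16 = \frac{1861}{14} \cdot 16 = \frac{14888}{7}$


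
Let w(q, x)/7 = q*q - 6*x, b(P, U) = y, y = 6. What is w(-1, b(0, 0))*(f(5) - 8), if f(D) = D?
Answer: 735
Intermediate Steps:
b(P, U) = 6
w(q, x) = -42*x + 7*q**2 (w(q, x) = 7*(q*q - 6*x) = 7*(q**2 - 6*x) = -42*x + 7*q**2)
w(-1, b(0, 0))*(f(5) - 8) = (-42*6 + 7*(-1)**2)*(5 - 8) = (-252 + 7*1)*(-3) = (-252 + 7)*(-3) = -245*(-3) = 735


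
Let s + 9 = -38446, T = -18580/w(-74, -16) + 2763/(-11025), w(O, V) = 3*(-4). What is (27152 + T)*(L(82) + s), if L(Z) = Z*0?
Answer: -811191335564/735 ≈ -1.1037e+9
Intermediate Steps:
w(O, V) = -12
L(Z) = 0
T = 5689204/3675 (T = -18580/(-12) + 2763/(-11025) = -18580*(-1/12) + 2763*(-1/11025) = 4645/3 - 307/1225 = 5689204/3675 ≈ 1548.1)
s = -38455 (s = -9 - 38446 = -38455)
(27152 + T)*(L(82) + s) = (27152 + 5689204/3675)*(0 - 38455) = (105472804/3675)*(-38455) = -811191335564/735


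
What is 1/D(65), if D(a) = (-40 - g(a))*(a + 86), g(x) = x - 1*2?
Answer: -1/15553 ≈ -6.4296e-5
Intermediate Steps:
g(x) = -2 + x (g(x) = x - 2 = -2 + x)
D(a) = (-38 - a)*(86 + a) (D(a) = (-40 - (-2 + a))*(a + 86) = (-40 + (2 - a))*(86 + a) = (-38 - a)*(86 + a))
1/D(65) = 1/(-3268 - 1*65² - 124*65) = 1/(-3268 - 1*4225 - 8060) = 1/(-3268 - 4225 - 8060) = 1/(-15553) = -1/15553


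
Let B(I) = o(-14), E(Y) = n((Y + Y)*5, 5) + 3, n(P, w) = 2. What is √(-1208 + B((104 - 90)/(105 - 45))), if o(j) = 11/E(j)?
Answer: I*√30145/5 ≈ 34.725*I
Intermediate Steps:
E(Y) = 5 (E(Y) = 2 + 3 = 5)
o(j) = 11/5
B(I) = 11/5
√(-1208 + B((104 - 90)/(105 - 45))) = √(-1208 + 11/5) = √(-6029/5) = I*√30145/5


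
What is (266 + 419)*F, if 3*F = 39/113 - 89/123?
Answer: -3603100/41697 ≈ -86.411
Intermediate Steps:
F = -5260/41697 (F = (39/113 - 89/123)/3 = (⅓)*(-5260/13899) = -5260/41697 ≈ -0.12615)
(266 + 419)*F = (266 + 419)*(-5260/41697) = 685*(-5260/41697) = -3603100/41697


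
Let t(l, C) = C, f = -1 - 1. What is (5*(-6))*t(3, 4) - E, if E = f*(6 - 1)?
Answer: -110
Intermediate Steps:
f = -2
E = -10 (E = -2*(6 - 1) = -2*5 = -10)
(5*(-6))*t(3, 4) - E = (5*(-6))*4 - 1*(-10) = -30*4 + 10 = -120 + 10 = -110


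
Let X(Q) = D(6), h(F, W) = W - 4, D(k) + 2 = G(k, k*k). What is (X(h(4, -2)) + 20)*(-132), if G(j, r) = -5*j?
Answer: 1584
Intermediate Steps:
D(k) = -2 - 5*k
h(F, W) = -4 + W
X(Q) = -32 (X(Q) = -2 - 5*6 = -2 - 30 = -32)
(X(h(4, -2)) + 20)*(-132) = (-32 + 20)*(-132) = -12*(-132) = 1584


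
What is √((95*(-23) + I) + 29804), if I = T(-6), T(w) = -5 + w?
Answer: 2*√6902 ≈ 166.16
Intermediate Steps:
I = -11 (I = -5 - 6 = -11)
√((95*(-23) + I) + 29804) = √((95*(-23) - 11) + 29804) = √((-2185 - 11) + 29804) = √(-2196 + 29804) = √27608 = 2*√6902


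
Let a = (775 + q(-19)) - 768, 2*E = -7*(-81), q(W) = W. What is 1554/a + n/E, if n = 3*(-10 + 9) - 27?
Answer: -48991/378 ≈ -129.61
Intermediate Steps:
E = 567/2 (E = (-7*(-81))/2 = (½)*567 = 567/2 ≈ 283.50)
a = -12 (a = (775 - 19) - 768 = 756 - 768 = -12)
n = -30 (n = 3*(-1) - 27 = -3 - 27 = -30)
1554/a + n/E = 1554/(-12) - 30/567/2 = 1554*(-1/12) - 30*2/567 = -259/2 - 20/189 = -48991/378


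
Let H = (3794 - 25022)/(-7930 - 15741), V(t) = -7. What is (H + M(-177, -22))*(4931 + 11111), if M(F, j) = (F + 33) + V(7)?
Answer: -56998717906/23671 ≈ -2.4080e+6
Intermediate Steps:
H = 21228/23671 (H = -21228/(-23671) = -21228*(-1/23671) = 21228/23671 ≈ 0.89679)
M(F, j) = 26 + F (M(F, j) = (F + 33) - 7 = (33 + F) - 7 = 26 + F)
(H + M(-177, -22))*(4931 + 11111) = (21228/23671 + (26 - 177))*(4931 + 11111) = (21228/23671 - 151)*16042 = -3553093/23671*16042 = -56998717906/23671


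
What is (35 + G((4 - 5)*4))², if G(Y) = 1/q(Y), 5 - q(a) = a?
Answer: 99856/81 ≈ 1232.8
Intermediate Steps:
q(a) = 5 - a
G(Y) = 1/(5 - Y)
(35 + G((4 - 5)*4))² = (35 - 1/(-5 + (4 - 5)*4))² = (35 - 1/(-5 - 1*4))² = (35 - 1/(-5 - 4))² = (35 - 1/(-9))² = (35 - 1*(-⅑))² = (35 + ⅑)² = (316/9)² = 99856/81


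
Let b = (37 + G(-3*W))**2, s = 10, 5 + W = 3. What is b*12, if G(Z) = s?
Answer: 26508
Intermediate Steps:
W = -2 (W = -5 + 3 = -2)
G(Z) = 10
b = 2209 (b = (37 + 10)**2 = 47**2 = 2209)
b*12 = 2209*12 = 26508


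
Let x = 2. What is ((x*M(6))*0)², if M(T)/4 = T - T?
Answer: 0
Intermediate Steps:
M(T) = 0 (M(T) = 4*(T - T) = 4*0 = 0)
((x*M(6))*0)² = ((2*0)*0)² = (0*0)² = 0² = 0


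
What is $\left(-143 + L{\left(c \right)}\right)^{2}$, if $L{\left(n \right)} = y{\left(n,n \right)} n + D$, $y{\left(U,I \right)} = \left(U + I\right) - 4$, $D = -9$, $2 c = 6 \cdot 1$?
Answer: $21316$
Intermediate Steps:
$c = 3$ ($c = \frac{6 \cdot 1}{2} = \frac{1}{2} \cdot 6 = 3$)
$y{\left(U,I \right)} = -4 + I + U$ ($y{\left(U,I \right)} = \left(I + U\right) - 4 = -4 + I + U$)
$L{\left(n \right)} = -9 + n \left(-4 + 2 n\right)$ ($L{\left(n \right)} = \left(-4 + n + n\right) n - 9 = \left(-4 + 2 n\right) n - 9 = n \left(-4 + 2 n\right) - 9 = -9 + n \left(-4 + 2 n\right)$)
$\left(-143 + L{\left(c \right)}\right)^{2} = \left(-143 - \left(9 - 6 \left(-2 + 3\right)\right)\right)^{2} = \left(-143 - \left(9 - 6\right)\right)^{2} = \left(-143 + \left(-9 + 6\right)\right)^{2} = \left(-143 - 3\right)^{2} = \left(-146\right)^{2} = 21316$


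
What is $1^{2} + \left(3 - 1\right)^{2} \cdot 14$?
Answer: $57$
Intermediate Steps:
$1^{2} + \left(3 - 1\right)^{2} \cdot 14 = 1 + 2^{2} \cdot 14 = 1 + 4 \cdot 14 = 1 + 56 = 57$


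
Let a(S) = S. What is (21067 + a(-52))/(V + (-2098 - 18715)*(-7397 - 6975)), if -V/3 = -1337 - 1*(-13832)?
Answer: 21015/299086951 ≈ 7.0264e-5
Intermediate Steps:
V = -37485 (V = -3*(-1337 - 1*(-13832)) = -3*(-1337 + 13832) = -3*12495 = -37485)
(21067 + a(-52))/(V + (-2098 - 18715)*(-7397 - 6975)) = (21067 - 52)/(-37485 + (-2098 - 18715)*(-7397 - 6975)) = 21015/(-37485 - 20813*(-14372)) = 21015/(-37485 + 299124436) = 21015/299086951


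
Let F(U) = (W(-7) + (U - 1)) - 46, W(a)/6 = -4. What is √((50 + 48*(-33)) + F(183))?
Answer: 3*I*√158 ≈ 37.709*I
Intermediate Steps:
W(a) = -24 (W(a) = 6*(-4) = -24)
F(U) = -71 + U (F(U) = (-24 + (U - 1)) - 46 = (-24 + (-1 + U)) - 46 = (-25 + U) - 46 = -71 + U)
√((50 + 48*(-33)) + F(183)) = √((50 + 48*(-33)) + (-71 + 183)) = √((50 - 1584) + 112) = √(-1534 + 112) = √(-1422) = 3*I*√158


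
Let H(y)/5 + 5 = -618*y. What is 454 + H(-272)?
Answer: 840909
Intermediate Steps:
H(y) = -25 - 3090*y (H(y) = -25 + 5*(-618*y) = -25 - 3090*y)
454 + H(-272) = 454 + (-25 - 3090*(-272)) = 454 + (-25 + 840480) = 454 + 840455 = 840909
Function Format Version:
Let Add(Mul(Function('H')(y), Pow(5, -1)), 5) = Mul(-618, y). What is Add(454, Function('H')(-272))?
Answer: 840909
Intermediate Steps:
Function('H')(y) = Add(-25, Mul(-3090, y)) (Function('H')(y) = Add(-25, Mul(5, Mul(-618, y))) = Add(-25, Mul(-3090, y)))
Add(454, Function('H')(-272)) = Add(454, Add(-25, Mul(-3090, -272))) = Add(454, Add(-25, 840480)) = Add(454, 840455) = 840909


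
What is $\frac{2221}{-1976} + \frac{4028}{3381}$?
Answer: $\frac{450127}{6680856} \approx 0.067376$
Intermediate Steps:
$\frac{2221}{-1976} + \frac{4028}{3381} = 2221 \left(- \frac{1}{1976}\right) + 4028 \cdot \frac{1}{3381} = - \frac{2221}{1976} + \frac{4028}{3381} = \frac{450127}{6680856}$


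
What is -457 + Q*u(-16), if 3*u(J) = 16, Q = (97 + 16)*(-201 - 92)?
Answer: -531115/3 ≈ -1.7704e+5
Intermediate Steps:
Q = -33109 (Q = 113*(-293) = -33109)
u(J) = 16/3 (u(J) = (⅓)*16 = 16/3)
-457 + Q*u(-16) = -457 - 33109*16/3 = -457 - 529744/3 = -531115/3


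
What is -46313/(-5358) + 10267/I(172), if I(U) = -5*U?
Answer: -7590703/2303940 ≈ -3.2947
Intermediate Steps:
-46313/(-5358) + 10267/I(172) = -46313/(-5358) + 10267/((-5*172)) = -46313*(-1/5358) + 10267/(-860) = 46313/5358 + 10267*(-1/860) = 46313/5358 - 10267/860 = -7590703/2303940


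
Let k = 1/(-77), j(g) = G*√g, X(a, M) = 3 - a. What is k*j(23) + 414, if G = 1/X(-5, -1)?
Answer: 414 - √23/616 ≈ 413.99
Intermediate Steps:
G = ⅛ (G = 1/(3 - 1*(-5)) = 1/(3 + 5) = 1/8 = ⅛ ≈ 0.12500)
j(g) = √g/8
k = -1/77 ≈ -0.012987
k*j(23) + 414 = -√23/616 + 414 = 414 - √23/616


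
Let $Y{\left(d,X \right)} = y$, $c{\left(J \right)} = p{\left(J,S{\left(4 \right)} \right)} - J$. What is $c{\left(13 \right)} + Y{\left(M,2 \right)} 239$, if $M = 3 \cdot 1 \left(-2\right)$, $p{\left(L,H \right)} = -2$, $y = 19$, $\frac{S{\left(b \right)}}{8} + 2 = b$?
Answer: $4526$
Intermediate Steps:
$S{\left(b \right)} = -16 + 8 b$
$M = -6$ ($M = 3 \left(-2\right) = -6$)
$c{\left(J \right)} = -2 - J$
$Y{\left(d,X \right)} = 19$
$c{\left(13 \right)} + Y{\left(M,2 \right)} 239 = \left(-2 - 13\right) + 19 \cdot 239 = \left(-2 - 13\right) + 4541 = -15 + 4541 = 4526$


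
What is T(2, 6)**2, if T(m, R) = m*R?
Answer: 144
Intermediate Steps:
T(m, R) = R*m
T(2, 6)**2 = (6*2)**2 = 12**2 = 144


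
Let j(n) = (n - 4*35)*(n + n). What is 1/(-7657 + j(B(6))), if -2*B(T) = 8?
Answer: -1/6505 ≈ -0.00015373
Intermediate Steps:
B(T) = -4 (B(T) = -½*8 = -4)
j(n) = 2*n*(-140 + n) (j(n) = (n - 140)*(2*n) = (-140 + n)*(2*n) = 2*n*(-140 + n))
1/(-7657 + j(B(6))) = 1/(-7657 + 2*(-4)*(-140 - 4)) = 1/(-7657 + 2*(-4)*(-144)) = 1/(-7657 + 1152) = 1/(-6505) = -1/6505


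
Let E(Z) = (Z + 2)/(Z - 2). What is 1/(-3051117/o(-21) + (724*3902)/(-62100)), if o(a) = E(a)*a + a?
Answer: 1521450/120983853299 ≈ 1.2576e-5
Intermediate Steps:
E(Z) = (2 + Z)/(-2 + Z)
o(a) = a + a*(2 + a)/(-2 + a) (o(a) = ((2 + a)/(-2 + a))*a + a = a*(2 + a)/(-2 + a) + a = a + a*(2 + a)/(-2 + a))
1/(-3051117/o(-21) + (724*3902)/(-62100)) = 1/(-3051117/(2*(-21)²/(-2 - 21)) + (724*3902)/(-62100)) = 1/(-3051117/(2*441/(-23)) + 2825048*(-1/62100)) = 1/(-3051117/(2*441*(-1/23)) - 706262/15525) = 1/(-3051117/(-882/23) - 706262/15525) = 1/(-3051117*(-23/882) - 706262/15525) = 1/(7797299/98 - 706262/15525) = 1/(120983853299/1521450) = 1521450/120983853299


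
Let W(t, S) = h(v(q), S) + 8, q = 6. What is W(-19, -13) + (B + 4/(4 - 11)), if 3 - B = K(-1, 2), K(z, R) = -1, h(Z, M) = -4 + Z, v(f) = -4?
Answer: 24/7 ≈ 3.4286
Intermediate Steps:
W(t, S) = 0 (W(t, S) = (-4 - 4) + 8 = -8 + 8 = 0)
B = 4 (B = 3 - 1*(-1) = 3 + 1 = 4)
W(-19, -13) + (B + 4/(4 - 11)) = 0 + (4 + 4/(4 - 11)) = 0 + (4 + 4/(-7)) = 0 + (4 + 4*(-⅐)) = 0 + (4 - 4/7) = 0 + 24/7 = 24/7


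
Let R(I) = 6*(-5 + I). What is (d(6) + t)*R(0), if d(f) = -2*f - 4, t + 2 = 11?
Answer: 210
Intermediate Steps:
R(I) = -30 + 6*I
t = 9 (t = -2 + 11 = 9)
d(f) = -4 - 2*f
(d(6) + t)*R(0) = ((-4 - 2*6) + 9)*(-30 + 6*0) = ((-4 - 12) + 9)*(-30 + 0) = (-16 + 9)*(-30) = -7*(-30) = 210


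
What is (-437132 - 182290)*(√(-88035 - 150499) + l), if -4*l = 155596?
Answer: 24094896378 - 619422*I*√238534 ≈ 2.4095e+10 - 3.0253e+8*I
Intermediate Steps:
l = -38899 (l = -¼*155596 = -38899)
(-437132 - 182290)*(√(-88035 - 150499) + l) = (-437132 - 182290)*(√(-88035 - 150499) - 38899) = -619422*(√(-238534) - 38899) = -619422*(I*√238534 - 38899) = -619422*(-38899 + I*√238534) = 24094896378 - 619422*I*√238534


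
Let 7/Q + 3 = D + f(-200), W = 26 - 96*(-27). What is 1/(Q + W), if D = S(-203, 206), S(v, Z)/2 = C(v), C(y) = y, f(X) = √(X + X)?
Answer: 12542457/32835938275 + 4*I/32835938275 ≈ 0.00038197 + 1.2182e-10*I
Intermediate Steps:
f(X) = √2*√X (f(X) = √(2*X) = √2*√X)
S(v, Z) = 2*v
D = -406 (D = 2*(-203) = -406)
W = 2618 (W = 26 + 2592 = 2618)
Q = 7*(-409 - 20*I)/167681 (Q = 7/(-3 + (-406 + √2*√(-200))) = 7/(-3 + (-406 + √2*(10*I*√2))) = 7/(-3 + (-406 + 20*I)) = 7/(-409 + 20*I) = 7*((-409 - 20*I)/167681) = 7*(-409 - 20*I)/167681 ≈ -0.017074 - 0.00083492*I)
1/(Q + W) = 1/((-2863/167681 - 140*I/167681) + 2618) = 1/(438985995/167681 - 140*I/167681) = 167681*(438985995/167681 + 140*I/167681)/1149257839625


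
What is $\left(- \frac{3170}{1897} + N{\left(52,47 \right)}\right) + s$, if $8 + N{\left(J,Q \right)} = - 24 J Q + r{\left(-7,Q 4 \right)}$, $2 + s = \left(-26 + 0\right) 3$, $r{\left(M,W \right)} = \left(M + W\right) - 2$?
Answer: $- \frac{111100975}{1897} \approx -58567.0$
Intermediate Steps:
$r{\left(M,W \right)} = -2 + M + W$
$s = -80$ ($s = -2 + \left(-26 + 0\right) 3 = -2 - 78 = -80$)
$N{\left(J,Q \right)} = -17 + 4 Q - 24 J Q$ ($N{\left(J,Q \right)} = -8 - \left(9 - Q 4 - - 24 J Q\right) = -8 - \left(9 - 4 Q + 24 J Q\right) = -17 + 4 Q - 24 J Q$)
$\left(- \frac{3170}{1897} + N{\left(52,47 \right)}\right) + s = \left(- \frac{3170}{1897} - \left(-171 + 58656\right)\right) - 80 = \left(\left(-3170\right) \frac{1}{1897} - 58485\right) - 80 = \left(- \frac{3170}{1897} - 58485\right) - 80 = - \frac{110949215}{1897} - 80 = - \frac{111100975}{1897}$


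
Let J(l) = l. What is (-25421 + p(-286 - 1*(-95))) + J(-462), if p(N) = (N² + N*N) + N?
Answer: 46888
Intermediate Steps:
p(N) = N + 2*N² (p(N) = (N² + N²) + N = 2*N² + N = N + 2*N²)
(-25421 + p(-286 - 1*(-95))) + J(-462) = (-25421 + (-286 - 1*(-95))*(1 + 2*(-286 - 1*(-95)))) - 462 = (-25421 + (-286 + 95)*(1 + 2*(-286 + 95))) - 462 = (-25421 - 191*(1 + 2*(-191))) - 462 = (-25421 - 191*(1 - 382)) - 462 = (-25421 - 191*(-381)) - 462 = (-25421 + 72771) - 462 = 47350 - 462 = 46888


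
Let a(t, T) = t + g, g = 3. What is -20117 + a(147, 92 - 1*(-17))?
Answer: -19967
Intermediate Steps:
a(t, T) = 3 + t (a(t, T) = t + 3 = 3 + t)
-20117 + a(147, 92 - 1*(-17)) = -20117 + (3 + 147) = -20117 + 150 = -19967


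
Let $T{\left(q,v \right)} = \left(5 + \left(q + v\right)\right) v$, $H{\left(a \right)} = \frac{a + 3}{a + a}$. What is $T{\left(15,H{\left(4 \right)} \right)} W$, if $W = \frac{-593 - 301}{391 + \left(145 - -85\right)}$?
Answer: $- \frac{174181}{6624} \approx -26.295$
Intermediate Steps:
$H{\left(a \right)} = \frac{3 + a}{2 a}$
$T{\left(q,v \right)} = v \left(5 + q + v\right)$ ($T{\left(q,v \right)} = \left(5 + q + v\right) v = v \left(5 + q + v\right)$)
$W = - \frac{298}{207}$ ($W = - \frac{894}{391 + \left(145 + 85\right)} = - \frac{894}{391 + 230} = - \frac{894}{621} = \left(-894\right) \frac{1}{621} = - \frac{298}{207} \approx -1.4396$)
$T{\left(15,H{\left(4 \right)} \right)} W = \frac{3 + 4}{2 \cdot 4} \left(5 + 15 + \frac{3 + 4}{2 \cdot 4}\right) \left(- \frac{298}{207}\right) = \frac{1}{2} \cdot \frac{1}{4} \cdot 7 \left(5 + 15 + \frac{1}{2} \cdot \frac{1}{4} \cdot 7\right) \left(- \frac{298}{207}\right) = \frac{7 \left(5 + 15 + \frac{7}{8}\right)}{8} \left(- \frac{298}{207}\right) = \frac{7}{8} \cdot \frac{167}{8} \left(- \frac{298}{207}\right) = \frac{1169}{64} \left(- \frac{298}{207}\right) = - \frac{174181}{6624}$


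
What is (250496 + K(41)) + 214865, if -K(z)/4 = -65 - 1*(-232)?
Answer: 464693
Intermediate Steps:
K(z) = -668 (K(z) = -4*(-65 - 1*(-232)) = -4*(-65 + 232) = -4*167 = -668)
(250496 + K(41)) + 214865 = (250496 - 668) + 214865 = 249828 + 214865 = 464693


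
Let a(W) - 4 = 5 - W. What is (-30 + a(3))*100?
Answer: -2400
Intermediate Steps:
a(W) = 9 - W (a(W) = 4 + (5 - W) = 9 - W)
(-30 + a(3))*100 = (-30 + (9 - 1*3))*100 = (-30 + (9 - 3))*100 = (-30 + 6)*100 = -24*100 = -2400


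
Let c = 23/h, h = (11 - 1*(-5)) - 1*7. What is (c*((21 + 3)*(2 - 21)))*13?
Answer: -45448/3 ≈ -15149.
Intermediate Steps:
h = 9 (h = (11 + 5) - 7 = 16 - 7 = 9)
c = 23/9 ≈ 2.5556
(c*((21 + 3)*(2 - 21)))*13 = (23*((21 + 3)*(2 - 21))/9)*13 = (23*(24*(-19))/9)*13 = ((23/9)*(-456))*13 = -3496/3*13 = -45448/3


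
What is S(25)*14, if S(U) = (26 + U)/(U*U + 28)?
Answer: 714/653 ≈ 1.0934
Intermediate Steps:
S(U) = (26 + U)/(28 + U**2) (S(U) = (26 + U)/(U**2 + 28) = (26 + U)/(28 + U**2))
S(25)*14 = ((26 + 25)/(28 + 25**2))*14 = (51/(28 + 625))*14 = (51/653)*14 = 714/653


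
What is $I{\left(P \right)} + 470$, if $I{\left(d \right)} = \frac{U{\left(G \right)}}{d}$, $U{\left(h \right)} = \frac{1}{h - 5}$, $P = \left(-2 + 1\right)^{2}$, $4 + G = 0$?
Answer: $\frac{4229}{9} \approx 469.89$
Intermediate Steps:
$G = -4$ ($G = -4 + 0 = -4$)
$P = 1$ ($P = \left(-1\right)^{2} = 1$)
$U{\left(h \right)} = \frac{1}{-5 + h}$
$I{\left(d \right)} = - \frac{1}{9 d}$ ($I{\left(d \right)} = \frac{1}{\left(-5 - 4\right) d} = \frac{1}{\left(-9\right) d} = - \frac{1}{9 d}$)
$I{\left(P \right)} + 470 = - \frac{1}{9 \cdot 1} + 470 = \left(- \frac{1}{9}\right) 1 + 470 = - \frac{1}{9} + 470 = \frac{4229}{9}$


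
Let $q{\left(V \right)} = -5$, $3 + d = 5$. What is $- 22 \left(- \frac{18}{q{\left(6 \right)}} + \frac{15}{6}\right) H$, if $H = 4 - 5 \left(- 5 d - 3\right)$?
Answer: $- \frac{46299}{5} \approx -9259.8$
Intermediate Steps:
$d = 2$ ($d = -3 + 5 = 2$)
$H = 69$ ($H = 4 - 5 \left(\left(-5\right) 2 - 3\right) = 4 - 5 \left(-10 - 3\right) = 4 - -65 = 4 + 65 = 69$)
$- 22 \left(- \frac{18}{q{\left(6 \right)}} + \frac{15}{6}\right) H = - 22 \left(- \frac{18}{-5} + \frac{15}{6}\right) 69 = - 22 \left(\left(-18\right) \left(- \frac{1}{5}\right) + 15 \cdot \frac{1}{6}\right) 69 = - 22 \left(\frac{18}{5} + \frac{5}{2}\right) 69 = \left(-22\right) \frac{61}{10} \cdot 69 = \left(- \frac{671}{5}\right) 69 = - \frac{46299}{5}$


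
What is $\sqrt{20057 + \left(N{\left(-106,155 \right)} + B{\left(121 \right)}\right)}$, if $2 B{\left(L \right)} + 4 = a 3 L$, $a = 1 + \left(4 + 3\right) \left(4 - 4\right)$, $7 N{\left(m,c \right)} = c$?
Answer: $\frac{\sqrt{3970694}}{14} \approx 142.33$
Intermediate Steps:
$N{\left(m,c \right)} = \frac{c}{7}$
$a = 1$ ($a = 1 + 7 \cdot 0 = 1 + 0 = 1$)
$B{\left(L \right)} = -2 + \frac{3 L}{2}$ ($B{\left(L \right)} = -2 + \frac{1 \cdot 3 L}{2} = -2 + \frac{3 L}{2}$)
$\sqrt{20057 + \left(N{\left(-106,155 \right)} + B{\left(121 \right)}\right)} = \sqrt{20057 + \left(\frac{1}{7} \cdot 155 + \left(-2 + \frac{3}{2} \cdot 121\right)\right)} = \sqrt{20057 + \left(\frac{155}{7} + \left(-2 + \frac{363}{2}\right)\right)} = \sqrt{20057 + \left(\frac{155}{7} + \frac{359}{2}\right)} = \sqrt{20057 + \frac{2823}{14}} = \sqrt{\frac{283621}{14}} = \frac{\sqrt{3970694}}{14}$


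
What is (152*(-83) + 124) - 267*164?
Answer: -56280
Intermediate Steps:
(152*(-83) + 124) - 267*164 = (-12616 + 124) - 1*43788 = -12492 - 43788 = -56280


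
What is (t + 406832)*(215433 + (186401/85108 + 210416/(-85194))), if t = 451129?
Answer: 74453668545649856489/402816164 ≈ 1.8483e+11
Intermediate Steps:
(t + 406832)*(215433 + (186401/85108 + 210416/(-85194))) = (451129 + 406832)*(215433 + (186401/85108 + 210416/(-85194))) = 857961*(215433 + (186401*(1/85108) + 210416*(-1/85194))) = 857961*(215433 + (186401/85108 - 105208/42597)) = 857961*(215433 - 1013919067/3625345476) = 857961*(781018038012041/3625345476) = 74453668545649856489/402816164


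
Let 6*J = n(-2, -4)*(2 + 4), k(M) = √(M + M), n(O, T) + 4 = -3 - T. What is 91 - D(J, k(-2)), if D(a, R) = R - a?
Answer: 88 - 2*I ≈ 88.0 - 2.0*I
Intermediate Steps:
n(O, T) = -7 - T (n(O, T) = -4 + (-3 - T) = -7 - T)
k(M) = √2*√M (k(M) = √(2*M) = √2*√M)
J = -3 (J = ((-7 - 1*(-4))*(2 + 4))/6 = ((-7 + 4)*6)/6 = (-3*6)/6 = (⅙)*(-18) = -3)
91 - D(J, k(-2)) = 91 - (√2*√(-2) - 1*(-3)) = 91 - (√2*(I*√2) + 3) = 91 - (2*I + 3) = 91 - (3 + 2*I) = 91 + (-3 - 2*I) = 88 - 2*I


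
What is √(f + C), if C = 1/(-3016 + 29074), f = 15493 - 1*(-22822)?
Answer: √26016626957718/26058 ≈ 195.74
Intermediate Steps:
f = 38315 (f = 15493 + 22822 = 38315)
C = 1/26058 ≈ 3.8376e-5
√(f + C) = √(38315 + 1/26058) = √(998412271/26058) = √26016626957718/26058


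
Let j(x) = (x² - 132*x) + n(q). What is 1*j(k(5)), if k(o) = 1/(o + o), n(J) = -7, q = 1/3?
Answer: -2019/100 ≈ -20.190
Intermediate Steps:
q = ⅓ ≈ 0.33333
k(o) = 1/(2*o)
j(x) = -7 + x² - 132*x (j(x) = (x² - 132*x) - 7 = -7 + x² - 132*x)
1*j(k(5)) = 1*(-7 + ((½)/5)² - 66/5) = 1*(-7 + ((½)*(⅕))² - 66/5) = 1*(-7 + (⅒)² - 132*⅒) = 1*(-7 + 1/100 - 66/5) = 1*(-2019/100) = -2019/100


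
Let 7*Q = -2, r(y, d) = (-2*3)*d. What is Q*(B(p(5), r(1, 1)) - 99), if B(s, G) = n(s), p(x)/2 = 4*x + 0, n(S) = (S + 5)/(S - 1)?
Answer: 2544/91 ≈ 27.956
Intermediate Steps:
r(y, d) = -6*d
n(S) = (5 + S)/(-1 + S)
Q = -2/7 (Q = (1/7)*(-2) = -2/7 ≈ -0.28571)
p(x) = 8*x (p(x) = 2*(4*x + 0) = 2*(4*x) = 8*x)
B(s, G) = (5 + s)/(-1 + s)
Q*(B(p(5), r(1, 1)) - 99) = -2*((5 + 8*5)/(-1 + 8*5) - 99)/7 = -2*((5 + 40)/(-1 + 40) - 99)/7 = -2*(45/39 - 99)/7 = -2*((1/39)*45 - 99)/7 = -2*(15/13 - 99)/7 = -2/7*(-1272/13) = 2544/91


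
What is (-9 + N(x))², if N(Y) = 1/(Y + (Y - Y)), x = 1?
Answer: 64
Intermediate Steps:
N(Y) = 1/Y (N(Y) = 1/(Y + 0) = 1/Y)
(-9 + N(x))² = (-9 + 1/1)² = (-9 + 1)² = (-8)² = 64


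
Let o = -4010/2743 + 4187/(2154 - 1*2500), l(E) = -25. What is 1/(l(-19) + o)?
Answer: -949078/36599351 ≈ -0.025932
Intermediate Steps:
o = -12872401/949078 (o = -4010*1/2743 + 4187/(2154 - 2500) = -4010/2743 + 4187/(-346) = -4010/2743 + 4187*(-1/346) = -4010/2743 - 4187/346 = -12872401/949078 ≈ -13.563)
1/(l(-19) + o) = 1/(-25 - 12872401/949078) = 1/(-36599351/949078) = -949078/36599351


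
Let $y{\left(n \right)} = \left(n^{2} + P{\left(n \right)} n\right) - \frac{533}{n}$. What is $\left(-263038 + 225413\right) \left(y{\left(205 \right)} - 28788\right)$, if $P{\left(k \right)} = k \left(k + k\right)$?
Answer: $-648786100550$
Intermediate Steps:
$P{\left(k \right)} = 2 k^{2}$ ($P{\left(k \right)} = k 2 k = 2 k^{2}$)
$y{\left(n \right)} = n^{2} - \frac{533}{n} + 2 n^{3}$ ($y{\left(n \right)} = \left(n^{2} + 2 n^{2} n\right) - \frac{533}{n} = \left(n^{2} + 2 n^{3}\right) - \frac{533}{n} = n^{2} - \frac{533}{n} + 2 n^{3}$)
$\left(-263038 + 225413\right) \left(y{\left(205 \right)} - 28788\right) = \left(-263038 + 225413\right) \left(\frac{-533 + 205^{3} \left(1 + 2 \cdot 205\right)}{205} - 28788\right) = - 37625 \left(\frac{-533 + 8615125 \left(1 + 410\right)}{205} - 28788\right) = - 37625 \left(\frac{-533 + 8615125 \cdot 411}{205} - 28788\right) = - 37625 \left(\frac{-533 + 3540816375}{205} - 28788\right) = - 37625 \left(\frac{1}{205} \cdot 3540815842 - 28788\right) = - 37625 \left(\frac{86361362}{5} - 28788\right) = \left(-37625\right) \frac{86217422}{5} = -648786100550$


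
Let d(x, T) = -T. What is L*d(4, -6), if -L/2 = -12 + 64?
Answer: -624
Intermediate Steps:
L = -104 (L = -2*(-12 + 64) = -2*52 = -104)
L*d(4, -6) = -(-104)*(-6) = -104*6 = -624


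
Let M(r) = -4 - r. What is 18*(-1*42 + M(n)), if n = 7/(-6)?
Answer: -807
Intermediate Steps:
n = -7/6 (n = 7*(-⅙) = -7/6 ≈ -1.1667)
18*(-1*42 + M(n)) = 18*(-1*42 + (-4 - 1*(-7/6))) = 18*(-42 + (-4 + 7/6)) = 18*(-42 - 17/6) = 18*(-269/6) = -807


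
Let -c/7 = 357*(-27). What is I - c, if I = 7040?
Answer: -60433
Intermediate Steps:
c = 67473 (c = -2499*(-27) = -7*(-9639) = 67473)
I - c = 7040 - 1*67473 = 7040 - 67473 = -60433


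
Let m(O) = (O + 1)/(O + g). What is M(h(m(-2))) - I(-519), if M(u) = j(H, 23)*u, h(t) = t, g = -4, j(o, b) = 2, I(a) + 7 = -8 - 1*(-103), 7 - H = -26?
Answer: -263/3 ≈ -87.667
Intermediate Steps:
H = 33 (H = 7 - 1*(-26) = 7 + 26 = 33)
I(a) = 88 (I(a) = -7 + (-8 - 1*(-103)) = -7 + (-8 + 103) = -7 + 95 = 88)
m(O) = (1 + O)/(-4 + O) (m(O) = (O + 1)/(O - 4) = (1 + O)/(-4 + O))
M(u) = 2*u
M(h(m(-2))) - I(-519) = 2*((1 - 2)/(-4 - 2)) - 1*88 = 2*(-1/(-6)) - 88 = 2*(-⅙*(-1)) - 88 = 2*(⅙) - 88 = ⅓ - 88 = -263/3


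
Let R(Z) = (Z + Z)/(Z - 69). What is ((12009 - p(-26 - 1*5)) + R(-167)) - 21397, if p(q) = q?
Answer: -1103959/118 ≈ -9355.6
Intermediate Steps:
R(Z) = 2*Z/(-69 + Z) (R(Z) = (2*Z)/(-69 + Z) = 2*Z/(-69 + Z))
((12009 - p(-26 - 1*5)) + R(-167)) - 21397 = ((12009 - (-26 - 1*5)) + 2*(-167)/(-69 - 167)) - 21397 = ((12009 - (-26 - 5)) + 2*(-167)/(-236)) - 21397 = ((12009 - 1*(-31)) + 2*(-167)*(-1/236)) - 21397 = ((12009 + 31) + 167/118) - 21397 = (12040 + 167/118) - 21397 = 1420887/118 - 21397 = -1103959/118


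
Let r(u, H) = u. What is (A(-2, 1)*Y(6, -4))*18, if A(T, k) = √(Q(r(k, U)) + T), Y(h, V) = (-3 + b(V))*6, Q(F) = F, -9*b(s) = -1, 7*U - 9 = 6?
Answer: -312*I ≈ -312.0*I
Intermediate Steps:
U = 15/7 (U = 9/7 + (⅐)*6 = 9/7 + 6/7 = 15/7 ≈ 2.1429)
b(s) = ⅑ (b(s) = -⅑*(-1) = ⅑)
Y(h, V) = -52/3 (Y(h, V) = (-3 + ⅑)*6 = -26/9*6 = -52/3)
A(T, k) = √(T + k) (A(T, k) = √(k + T) = √(T + k))
(A(-2, 1)*Y(6, -4))*18 = (√(-2 + 1)*(-52/3))*18 = (√(-1)*(-52/3))*18 = (I*(-52/3))*18 = -52*I/3*18 = -312*I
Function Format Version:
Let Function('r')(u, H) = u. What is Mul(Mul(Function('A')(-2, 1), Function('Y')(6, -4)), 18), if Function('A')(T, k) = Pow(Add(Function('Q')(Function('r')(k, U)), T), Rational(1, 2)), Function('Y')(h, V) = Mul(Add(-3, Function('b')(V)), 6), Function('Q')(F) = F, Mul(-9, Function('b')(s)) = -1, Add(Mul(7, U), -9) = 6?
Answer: Mul(-312, I) ≈ Mul(-312.00, I)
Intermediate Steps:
U = Rational(15, 7) (U = Add(Rational(9, 7), Mul(Rational(1, 7), 6)) = Add(Rational(9, 7), Rational(6, 7)) = Rational(15, 7) ≈ 2.1429)
Function('b')(s) = Rational(1, 9) (Function('b')(s) = Mul(Rational(-1, 9), -1) = Rational(1, 9))
Function('Y')(h, V) = Rational(-52, 3) (Function('Y')(h, V) = Mul(Add(-3, Rational(1, 9)), 6) = Mul(Rational(-26, 9), 6) = Rational(-52, 3))
Function('A')(T, k) = Pow(Add(T, k), Rational(1, 2)) (Function('A')(T, k) = Pow(Add(k, T), Rational(1, 2)) = Pow(Add(T, k), Rational(1, 2)))
Mul(Mul(Function('A')(-2, 1), Function('Y')(6, -4)), 18) = Mul(Mul(Pow(Add(-2, 1), Rational(1, 2)), Rational(-52, 3)), 18) = Mul(Mul(Pow(-1, Rational(1, 2)), Rational(-52, 3)), 18) = Mul(Mul(I, Rational(-52, 3)), 18) = Mul(Mul(Rational(-52, 3), I), 18) = Mul(-312, I)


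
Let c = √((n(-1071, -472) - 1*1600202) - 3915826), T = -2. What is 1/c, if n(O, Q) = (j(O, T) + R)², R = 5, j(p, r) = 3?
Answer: -I*√1378991/2757982 ≈ -0.00042578*I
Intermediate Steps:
n(O, Q) = 64 (n(O, Q) = (3 + 5)² = 8² = 64)
c = 2*I*√1378991 (c = √((64 - 1*1600202) - 3915826) = √((64 - 1600202) - 3915826) = √(-1600138 - 3915826) = √(-5515964) = 2*I*√1378991 ≈ 2348.6*I)
1/c = 1/(2*I*√1378991) = -I*√1378991/2757982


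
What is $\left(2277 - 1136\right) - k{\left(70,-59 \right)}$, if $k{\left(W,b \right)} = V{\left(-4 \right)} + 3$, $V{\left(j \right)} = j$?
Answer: $1142$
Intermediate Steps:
$k{\left(W,b \right)} = -1$ ($k{\left(W,b \right)} = -4 + 3 = -1$)
$\left(2277 - 1136\right) - k{\left(70,-59 \right)} = \left(2277 - 1136\right) - -1 = \left(2277 - 1136\right) + 1 = 1141 + 1 = 1142$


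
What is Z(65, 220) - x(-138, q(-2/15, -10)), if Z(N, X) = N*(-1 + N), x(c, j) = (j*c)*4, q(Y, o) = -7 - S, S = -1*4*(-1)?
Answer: -1912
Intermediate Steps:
S = 4 (S = -4*(-1) = 4)
q(Y, o) = -11 (q(Y, o) = -7 - 1*4 = -7 - 4 = -11)
x(c, j) = 4*c*j (x(c, j) = (c*j)*4 = 4*c*j)
Z(65, 220) - x(-138, q(-2/15, -10)) = 65*(-1 + 65) - 4*(-138)*(-11) = 65*64 - 1*6072 = 4160 - 6072 = -1912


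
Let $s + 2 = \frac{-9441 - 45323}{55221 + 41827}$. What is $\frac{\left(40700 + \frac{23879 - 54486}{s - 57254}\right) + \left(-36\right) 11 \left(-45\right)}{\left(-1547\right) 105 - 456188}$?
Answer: $- \frac{81294313397794}{859365561443349} \approx -0.094598$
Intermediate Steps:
$s = - \frac{62215}{24262}$ ($s = -2 + \frac{-9441 - 45323}{55221 + 41827} = -2 - \frac{54764}{97048} = -2 - \frac{13691}{24262} = - \frac{62215}{24262} \approx -2.5643$)
$\frac{\left(40700 + \frac{23879 - 54486}{s - 57254}\right) + \left(-36\right) 11 \left(-45\right)}{\left(-1547\right) 105 - 456188} = \frac{\left(40700 + \frac{23879 - 54486}{- \frac{62215}{24262} - 57254}\right) + \left(-36\right) 11 \left(-45\right)}{\left(-1547\right) 105 - 456188} = \frac{\left(40700 - \frac{30607}{- \frac{1389158763}{24262}}\right) - -17820}{-162435 - 456188} = \frac{\left(40700 - - \frac{742587034}{1389158763}\right) + 17820}{-618623} = \left(\left(40700 + \frac{742587034}{1389158763}\right) + 17820\right) \left(- \frac{1}{618623}\right) = \left(\frac{56539504241134}{1389158763} + 17820\right) \left(- \frac{1}{618623}\right) = \frac{81294313397794}{1389158763} \left(- \frac{1}{618623}\right) = - \frac{81294313397794}{859365561443349}$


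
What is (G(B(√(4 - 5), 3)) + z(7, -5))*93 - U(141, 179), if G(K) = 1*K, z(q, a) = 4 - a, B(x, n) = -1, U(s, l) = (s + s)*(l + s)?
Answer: -89496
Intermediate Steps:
U(s, l) = 2*s*(l + s) (U(s, l) = (2*s)*(l + s) = 2*s*(l + s))
G(K) = K
(G(B(√(4 - 5), 3)) + z(7, -5))*93 - U(141, 179) = (-1 + (4 - 1*(-5)))*93 - 2*141*(179 + 141) = (-1 + (4 + 5))*93 - 2*141*320 = (-1 + 9)*93 - 1*90240 = 8*93 - 90240 = 744 - 90240 = -89496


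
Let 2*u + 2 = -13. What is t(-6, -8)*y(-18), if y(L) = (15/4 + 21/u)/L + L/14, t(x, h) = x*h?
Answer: -6746/105 ≈ -64.248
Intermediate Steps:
u = -15/2 (u = -1 + (½)*(-13) = -1 - 13/2 = -15/2 ≈ -7.5000)
t(x, h) = h*x
y(L) = L/14 + 19/(20*L) (y(L) = (15/4 + 21/(-15/2))/L + L/14 = (15*(¼) + 21*(-2/15))/L + L*(1/14) = (15/4 - 14/5)/L + L/14 = 19/(20*L) + L/14 = L/14 + 19/(20*L))
t(-6, -8)*y(-18) = (-8*(-6))*((1/14)*(-18) + (19/20)/(-18)) = 48*(-9/7 + (19/20)*(-1/18)) = 48*(-9/7 - 19/360) = 48*(-3373/2520) = -6746/105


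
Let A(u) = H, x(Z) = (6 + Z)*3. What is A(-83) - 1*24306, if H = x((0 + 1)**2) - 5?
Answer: -24290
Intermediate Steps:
x(Z) = 18 + 3*Z
H = 16 (H = (18 + 3*(0 + 1)**2) - 5 = (18 + 3*1**2) - 5 = (18 + 3*1) - 5 = (18 + 3) - 5 = 21 - 5 = 16)
A(u) = 16
A(-83) - 1*24306 = 16 - 1*24306 = 16 - 24306 = -24290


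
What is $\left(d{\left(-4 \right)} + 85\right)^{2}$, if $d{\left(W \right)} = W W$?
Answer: $10201$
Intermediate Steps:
$d{\left(W \right)} = W^{2}$
$\left(d{\left(-4 \right)} + 85\right)^{2} = \left(\left(-4\right)^{2} + 85\right)^{2} = \left(16 + 85\right)^{2} = 101^{2} = 10201$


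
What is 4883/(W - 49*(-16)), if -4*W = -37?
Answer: 1028/167 ≈ 6.1557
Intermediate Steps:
W = 37/4 (W = -1/4*(-37) = 37/4 ≈ 9.2500)
4883/(W - 49*(-16)) = 4883/(37/4 - 49*(-16)) = 4883/(37/4 + 784) = 4883/(3173/4) = 4883*(4/3173) = 1028/167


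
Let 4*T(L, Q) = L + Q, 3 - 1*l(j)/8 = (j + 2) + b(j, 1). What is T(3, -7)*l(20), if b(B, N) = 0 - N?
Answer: 144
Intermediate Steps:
b(B, N) = -N
l(j) = 16 - 8*j (l(j) = 24 - 8*((j + 2) - 1*1) = 24 - 8*((2 + j) - 1) = 24 - 8*(1 + j) = 24 + (-8 - 8*j) = 16 - 8*j)
T(L, Q) = L/4 + Q/4 (T(L, Q) = (L + Q)/4 = L/4 + Q/4)
T(3, -7)*l(20) = ((1/4)*3 + (1/4)*(-7))*(16 - 8*20) = (3/4 - 7/4)*(16 - 160) = -1*(-144) = 144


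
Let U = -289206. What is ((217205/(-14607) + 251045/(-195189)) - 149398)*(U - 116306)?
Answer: 57582507165261082256/950375241 ≈ 6.0589e+10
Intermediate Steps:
((217205/(-14607) + 251045/(-195189)) - 149398)*(U - 116306) = ((217205/(-14607) + 251045/(-195189)) - 149398)*(-289206 - 116306) = ((217205*(-1/14607) + 251045*(-1/195189)) - 149398)*(-405512) = ((-217205/14607 - 251045/195189) - 149398)*(-405512) = (-15354347020/950375241 - 149398)*(-405512) = -141999514601938/950375241*(-405512) = 57582507165261082256/950375241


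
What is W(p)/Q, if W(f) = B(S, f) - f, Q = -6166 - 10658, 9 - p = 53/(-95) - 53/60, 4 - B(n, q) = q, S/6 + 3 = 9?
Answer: 9623/9589680 ≈ 0.0010035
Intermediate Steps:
S = 36 (S = -18 + 6*9 = -18 + 54 = 36)
B(n, q) = 4 - q
p = 11903/1140 (p = 9 - (53/(-95) - 53/60) = 9 - (53*(-1/95) - 53*1/60) = 9 - (-53/95 - 53/60) = 9 - 1*(-1643/1140) = 9 + 1643/1140 = 11903/1140 ≈ 10.441)
Q = -16824
W(f) = 4 - 2*f (W(f) = (4 - f) - f = 4 - 2*f)
W(p)/Q = (4 - 2*11903/1140)/(-16824) = (4 - 11903/570)*(-1/16824) = -9623/570*(-1/16824) = 9623/9589680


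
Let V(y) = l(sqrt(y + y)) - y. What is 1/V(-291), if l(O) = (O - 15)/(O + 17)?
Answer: 21149/6162356 - 2*I*sqrt(582)/4621767 ≈ 0.003432 - 1.044e-5*I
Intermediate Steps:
l(O) = (-15 + O)/(17 + O)
V(y) = -y + (-15 + sqrt(2)*sqrt(y))/(17 + sqrt(2)*sqrt(y)) (V(y) = (-15 + sqrt(y + y))/(17 + sqrt(y + y)) - y = (-15 + sqrt(2*y))/(17 + sqrt(2*y)) - y = (-15 + sqrt(2)*sqrt(y))/(17 + sqrt(2)*sqrt(y)) - y = -y + (-15 + sqrt(2)*sqrt(y))/(17 + sqrt(2)*sqrt(y)))
1/V(-291) = 1/((-15 + sqrt(2)*sqrt(-291) - 1*(-291)*(17 + sqrt(2)*sqrt(-291)))/(17 + sqrt(2)*sqrt(-291))) = 1/((-15 + sqrt(2)*(I*sqrt(291)) - 1*(-291)*(17 + sqrt(2)*(I*sqrt(291))))/(17 + sqrt(2)*(I*sqrt(291)))) = 1/((-15 + I*sqrt(582) - 1*(-291)*(17 + I*sqrt(582)))/(17 + I*sqrt(582))) = 1/((-15 + I*sqrt(582) + (4947 + 291*I*sqrt(582)))/(17 + I*sqrt(582))) = 1/((4932 + 292*I*sqrt(582))/(17 + I*sqrt(582))) = (17 + I*sqrt(582))/(4932 + 292*I*sqrt(582))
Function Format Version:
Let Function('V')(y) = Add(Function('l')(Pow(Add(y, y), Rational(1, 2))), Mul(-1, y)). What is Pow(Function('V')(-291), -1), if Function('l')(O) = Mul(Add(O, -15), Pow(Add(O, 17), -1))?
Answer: Add(Rational(21149, 6162356), Mul(Rational(-2, 4621767), I, Pow(582, Rational(1, 2)))) ≈ Add(0.0034320, Mul(-1.0440e-5, I))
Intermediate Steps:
Function('l')(O) = Mul(Pow(Add(17, O), -1), Add(-15, O)) (Function('l')(O) = Mul(Add(-15, O), Pow(Add(17, O), -1)) = Mul(Pow(Add(17, O), -1), Add(-15, O)))
Function('V')(y) = Add(Mul(-1, y), Mul(Pow(Add(17, Mul(Pow(2, Rational(1, 2)), Pow(y, Rational(1, 2)))), -1), Add(-15, Mul(Pow(2, Rational(1, 2)), Pow(y, Rational(1, 2)))))) (Function('V')(y) = Add(Mul(Pow(Add(17, Pow(Add(y, y), Rational(1, 2))), -1), Add(-15, Pow(Add(y, y), Rational(1, 2)))), Mul(-1, y)) = Add(Mul(Pow(Add(17, Pow(Mul(2, y), Rational(1, 2))), -1), Add(-15, Pow(Mul(2, y), Rational(1, 2)))), Mul(-1, y)) = Add(Mul(Pow(Add(17, Mul(Pow(2, Rational(1, 2)), Pow(y, Rational(1, 2)))), -1), Add(-15, Mul(Pow(2, Rational(1, 2)), Pow(y, Rational(1, 2))))), Mul(-1, y)) = Add(Mul(-1, y), Mul(Pow(Add(17, Mul(Pow(2, Rational(1, 2)), Pow(y, Rational(1, 2)))), -1), Add(-15, Mul(Pow(2, Rational(1, 2)), Pow(y, Rational(1, 2)))))))
Pow(Function('V')(-291), -1) = Pow(Mul(Pow(Add(17, Mul(Pow(2, Rational(1, 2)), Pow(-291, Rational(1, 2)))), -1), Add(-15, Mul(Pow(2, Rational(1, 2)), Pow(-291, Rational(1, 2))), Mul(-1, -291, Add(17, Mul(Pow(2, Rational(1, 2)), Pow(-291, Rational(1, 2))))))), -1) = Pow(Mul(Pow(Add(17, Mul(Pow(2, Rational(1, 2)), Mul(I, Pow(291, Rational(1, 2))))), -1), Add(-15, Mul(Pow(2, Rational(1, 2)), Mul(I, Pow(291, Rational(1, 2)))), Mul(-1, -291, Add(17, Mul(Pow(2, Rational(1, 2)), Mul(I, Pow(291, Rational(1, 2)))))))), -1) = Pow(Mul(Pow(Add(17, Mul(I, Pow(582, Rational(1, 2)))), -1), Add(-15, Mul(I, Pow(582, Rational(1, 2))), Mul(-1, -291, Add(17, Mul(I, Pow(582, Rational(1, 2))))))), -1) = Pow(Mul(Pow(Add(17, Mul(I, Pow(582, Rational(1, 2)))), -1), Add(-15, Mul(I, Pow(582, Rational(1, 2))), Add(4947, Mul(291, I, Pow(582, Rational(1, 2)))))), -1) = Pow(Mul(Pow(Add(17, Mul(I, Pow(582, Rational(1, 2)))), -1), Add(4932, Mul(292, I, Pow(582, Rational(1, 2))))), -1) = Mul(Pow(Add(4932, Mul(292, I, Pow(582, Rational(1, 2)))), -1), Add(17, Mul(I, Pow(582, Rational(1, 2)))))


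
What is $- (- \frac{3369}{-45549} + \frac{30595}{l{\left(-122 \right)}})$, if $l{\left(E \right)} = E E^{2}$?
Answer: $- \frac{1574673419}{27570020184} \approx -0.057115$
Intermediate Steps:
$l{\left(E \right)} = E^{3}$
$- (- \frac{3369}{-45549} + \frac{30595}{l{\left(-122 \right)}}) = - (- \frac{3369}{-45549} + \frac{30595}{\left(-122\right)^{3}}) = - (\left(-3369\right) \left(- \frac{1}{45549}\right) + \frac{30595}{-1815848}) = - (\frac{1123}{15183} + 30595 \left(- \frac{1}{1815848}\right)) = - (\frac{1123}{15183} - \frac{30595}{1815848}) = \left(-1\right) \frac{1574673419}{27570020184} = - \frac{1574673419}{27570020184}$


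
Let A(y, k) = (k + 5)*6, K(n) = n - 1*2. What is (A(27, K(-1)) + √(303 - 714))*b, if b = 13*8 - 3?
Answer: 1212 + 101*I*√411 ≈ 1212.0 + 2047.6*I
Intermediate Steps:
K(n) = -2 + n (K(n) = n - 2 = -2 + n)
A(y, k) = 30 + 6*k (A(y, k) = (5 + k)*6 = 30 + 6*k)
b = 101 (b = 104 - 3 = 101)
(A(27, K(-1)) + √(303 - 714))*b = ((30 + 6*(-2 - 1)) + √(303 - 714))*101 = ((30 + 6*(-3)) + √(-411))*101 = ((30 - 18) + I*√411)*101 = (12 + I*√411)*101 = 1212 + 101*I*√411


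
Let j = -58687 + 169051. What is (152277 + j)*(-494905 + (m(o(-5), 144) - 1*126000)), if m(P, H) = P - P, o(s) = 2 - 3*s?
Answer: -163075110105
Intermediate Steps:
j = 110364
m(P, H) = 0
(152277 + j)*(-494905 + (m(o(-5), 144) - 1*126000)) = (152277 + 110364)*(-494905 + (0 - 1*126000)) = 262641*(-494905 + (0 - 126000)) = 262641*(-494905 - 126000) = 262641*(-620905) = -163075110105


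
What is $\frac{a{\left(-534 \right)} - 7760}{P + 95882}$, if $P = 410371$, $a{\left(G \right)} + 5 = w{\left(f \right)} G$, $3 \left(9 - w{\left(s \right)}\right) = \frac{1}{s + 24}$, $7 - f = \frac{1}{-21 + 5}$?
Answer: $- \frac{6244939}{251607741} \approx -0.02482$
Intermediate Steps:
$f = \frac{113}{16}$ ($f = 7 - \frac{1}{-21 + 5} = 7 - \frac{1}{-16} = 7 - - \frac{1}{16} = 7 + \frac{1}{16} = \frac{113}{16} \approx 7.0625$)
$w{\left(s \right)} = 9 - \frac{1}{3 \left(24 + s\right)}$ ($w{\left(s \right)} = 9 - \frac{1}{3 \left(s + 24\right)} = 9 - \frac{1}{3 \left(24 + s\right)}$)
$a{\left(G \right)} = -5 + \frac{13403 G}{1491}$ ($a{\left(G \right)} = -5 + \frac{647 + 27 \cdot \frac{113}{16}}{3 \left(24 + \frac{113}{16}\right)} G = -5 + \frac{647 + \frac{3051}{16}}{3 \cdot \frac{497}{16}} G = -5 + \frac{1}{3} \cdot \frac{16}{497} \cdot \frac{13403}{16} G = -5 + \frac{13403 G}{1491}$)
$\frac{a{\left(-534 \right)} - 7760}{P + 95882} = \frac{\left(-5 + \frac{13403}{1491} \left(-534\right)\right) - 7760}{410371 + 95882} = \frac{\left(-5 - \frac{2385734}{497}\right) - 7760}{506253} = \left(- \frac{2388219}{497} - 7760\right) \frac{1}{506253} = \left(- \frac{6244939}{497}\right) \frac{1}{506253} = - \frac{6244939}{251607741}$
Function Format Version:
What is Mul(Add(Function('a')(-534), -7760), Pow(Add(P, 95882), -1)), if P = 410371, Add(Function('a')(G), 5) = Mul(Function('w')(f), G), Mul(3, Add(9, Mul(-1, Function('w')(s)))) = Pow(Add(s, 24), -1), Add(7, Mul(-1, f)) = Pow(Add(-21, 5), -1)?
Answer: Rational(-6244939, 251607741) ≈ -0.024820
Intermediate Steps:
f = Rational(113, 16) (f = Add(7, Mul(-1, Pow(Add(-21, 5), -1))) = Add(7, Mul(-1, Pow(-16, -1))) = Add(7, Mul(-1, Rational(-1, 16))) = Add(7, Rational(1, 16)) = Rational(113, 16) ≈ 7.0625)
Function('w')(s) = Add(9, Mul(Rational(-1, 3), Pow(Add(24, s), -1))) (Function('w')(s) = Add(9, Mul(Rational(-1, 3), Pow(Add(s, 24), -1))) = Add(9, Mul(Rational(-1, 3), Pow(Add(24, s), -1))))
Function('a')(G) = Add(-5, Mul(Rational(13403, 1491), G)) (Function('a')(G) = Add(-5, Mul(Mul(Rational(1, 3), Pow(Add(24, Rational(113, 16)), -1), Add(647, Mul(27, Rational(113, 16)))), G)) = Add(-5, Mul(Mul(Rational(1, 3), Pow(Rational(497, 16), -1), Add(647, Rational(3051, 16))), G)) = Add(-5, Mul(Mul(Rational(1, 3), Rational(16, 497), Rational(13403, 16)), G)) = Add(-5, Mul(Rational(13403, 1491), G)))
Mul(Add(Function('a')(-534), -7760), Pow(Add(P, 95882), -1)) = Mul(Add(Add(-5, Mul(Rational(13403, 1491), -534)), -7760), Pow(Add(410371, 95882), -1)) = Mul(Add(Add(-5, Rational(-2385734, 497)), -7760), Pow(506253, -1)) = Mul(Add(Rational(-2388219, 497), -7760), Rational(1, 506253)) = Mul(Rational(-6244939, 497), Rational(1, 506253)) = Rational(-6244939, 251607741)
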